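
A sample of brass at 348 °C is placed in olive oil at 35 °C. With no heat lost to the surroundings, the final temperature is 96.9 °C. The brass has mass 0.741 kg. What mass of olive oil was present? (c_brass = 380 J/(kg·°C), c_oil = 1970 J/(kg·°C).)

m ≈ 0.58 kg

|Q_brass| = |Q_oil|:
0.741·380·(348 − 96.9) = m·1970·(96.9 − 35)
121943 m = 70705  ⇒  m ≈ 0.5798 kg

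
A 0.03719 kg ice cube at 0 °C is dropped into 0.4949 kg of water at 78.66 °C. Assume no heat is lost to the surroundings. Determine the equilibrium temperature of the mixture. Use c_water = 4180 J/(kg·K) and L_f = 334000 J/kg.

T_f ≈ 67.6 °C

Setting the total heat transfer to zero:
latent heat to melt: 0.03719×334000 = 12421; meltwater 0→T: 0.03719×4180×T = 155.45 T; water: 2068.7(T − 78.66)
2224.1 T = 162723 − 12421 = 150301
T ≈ 67.58 °C (positive, so assuming full melt was valid).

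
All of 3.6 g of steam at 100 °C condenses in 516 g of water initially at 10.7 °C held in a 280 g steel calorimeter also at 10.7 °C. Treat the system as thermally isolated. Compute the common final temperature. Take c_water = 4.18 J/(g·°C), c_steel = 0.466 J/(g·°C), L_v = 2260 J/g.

Net heat exchanged in the isolated system is zero:
condense steam: −3.6×2260 = −8136
  condensed water 100 °C→T: 15.05(T − 100)
  water warms: 516×4.18×(T − 10.7) = 2156.9(T − 10.7)
  steel cup: 280×0.466×(T − 10.7) = 130.48(T − 10.7)
2302.4 T = 8136 + 1504.8 + 24475 = 34116
T ≈ 14.82 °C — below 100 °C, confirming all the steam condensed.

T_f ≈ 14.8 °C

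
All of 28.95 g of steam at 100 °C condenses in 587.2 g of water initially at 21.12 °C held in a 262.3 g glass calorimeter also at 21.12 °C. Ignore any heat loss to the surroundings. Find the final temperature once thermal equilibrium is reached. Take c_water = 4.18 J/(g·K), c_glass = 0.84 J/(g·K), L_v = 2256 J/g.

Energy balance with sensible and latent terms:
latent heat released on condensation: 28.95×2256 = 65311; condensed water 100 °C→T: 121.01(T − 100); water warms: 587.2×4.18×(T − 21.12) = 2454.5(T − 21.12); cup: 220.33(T − 21.12)
2795.8 T = 65311 + 12101 + 56492 = 133905
T ≈ 47.89 °C (< 100 °C, so full condensation is consistent).

T_f ≈ 47.9 °C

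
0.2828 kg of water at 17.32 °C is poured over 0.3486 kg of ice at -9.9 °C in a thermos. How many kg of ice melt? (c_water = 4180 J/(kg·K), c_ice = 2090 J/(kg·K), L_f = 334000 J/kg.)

Cooling the water to 0 °C releases 0.2828·4180·17.32 = 20474 J.
Of that, 0.3486·2090·9.9 = 7212.9 J goes to bring the ice to 0 °C, leaving 13261 J.
To melt every bit of ice: 0.3486·334000 = 116432 J.
13261 J < 116432 J, so only part of the ice melts and the system sits at 0 °C.
Mass melted = 13261/334000 ≈ 0.0397 kg.

m_melted ≈ 0.0397 kg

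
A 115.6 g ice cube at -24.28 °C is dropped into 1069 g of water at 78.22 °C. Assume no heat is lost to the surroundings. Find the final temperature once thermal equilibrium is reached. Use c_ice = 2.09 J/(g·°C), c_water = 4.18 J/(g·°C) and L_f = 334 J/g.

T_f ≈ 61.6 °C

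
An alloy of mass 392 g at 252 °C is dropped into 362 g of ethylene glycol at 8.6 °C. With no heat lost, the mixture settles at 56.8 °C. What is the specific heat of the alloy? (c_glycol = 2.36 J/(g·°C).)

m_s c (T_s − T_f) = m_glycol c_glycol (T_f − T_0):
392×c×(252 − 56.8) = 362×2.36×(56.8 − 8.6)
76518 c = 41178  ⇒  c ≈ 0.5381 J/(g·°C)

c ≈ 0.538 J/(g·°C)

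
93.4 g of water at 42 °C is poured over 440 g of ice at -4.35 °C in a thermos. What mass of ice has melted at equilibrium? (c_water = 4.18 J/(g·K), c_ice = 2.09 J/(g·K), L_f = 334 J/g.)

m_melted ≈ 37.1 g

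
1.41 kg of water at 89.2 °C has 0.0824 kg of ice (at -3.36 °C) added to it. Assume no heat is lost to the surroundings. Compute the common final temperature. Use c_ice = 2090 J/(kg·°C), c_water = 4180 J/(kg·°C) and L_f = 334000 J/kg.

T_f ≈ 79.8 °C

Setting the total heat transfer to zero:
ice -3.36→0 °C: 0.0824·2090·3.36 = 578.65
  melt ice: 0.0824·334000 = 27522
  warm the meltwater: 344.43 T
  water: 5893.8(T − 89.2)
6238.2 T = 525727 − 28100 = 497627
T ≈ 79.77 °C. Since T > 0 °C, the all-ice-melts assumption holds.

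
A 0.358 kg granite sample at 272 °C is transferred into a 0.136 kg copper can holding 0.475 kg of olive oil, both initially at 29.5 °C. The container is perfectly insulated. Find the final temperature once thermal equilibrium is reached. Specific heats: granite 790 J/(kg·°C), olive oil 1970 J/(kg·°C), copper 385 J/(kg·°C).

T_f ≈ 83.5 °C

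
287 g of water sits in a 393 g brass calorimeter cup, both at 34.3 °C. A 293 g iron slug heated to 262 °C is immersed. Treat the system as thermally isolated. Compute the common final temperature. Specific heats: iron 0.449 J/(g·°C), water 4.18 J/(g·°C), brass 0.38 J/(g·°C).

T_f ≈ 54.5 °C

Conservation of energy gives ΣQ = 0:
293*0.449*(T − 262) + 287*4.18*(T − 34.3) + 393*0.38*(T − 34.3) = 0
131.56(T − 262) + 1199.7(T − 34.3) + 149.34(T − 34.3) = 0
1480.6 T = 80739
T = 80739 / 1480.6 = 54.5 °C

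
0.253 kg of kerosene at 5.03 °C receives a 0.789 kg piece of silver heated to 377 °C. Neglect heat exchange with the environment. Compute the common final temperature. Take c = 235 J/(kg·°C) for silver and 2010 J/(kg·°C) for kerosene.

Heat lost by the silver equals heat gained by the kerosene:
0.789·235·(377 − T) = 0.253·2010·(T − 5.03)
185.42(377 − T) = 508.53(T − 5.03)
693.95 T = 72459  ⇒  T ≈ 104.42 °C

T_f ≈ 104.4 °C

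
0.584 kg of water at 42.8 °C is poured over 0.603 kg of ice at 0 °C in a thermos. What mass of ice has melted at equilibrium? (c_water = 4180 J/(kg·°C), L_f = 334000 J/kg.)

m_melted ≈ 0.313 kg

Water can give up m c ΔT = 0.584·4180·42.8 = 104480 J before reaching 0 °C.
Melting all 0.603 kg of ice would need 0.603·334000 = 201402 J.
104480 J < 201402 J, so only part of the ice melts and the system sits at 0 °C.
m_melt = 104480 / L_f = 0.3128 kg.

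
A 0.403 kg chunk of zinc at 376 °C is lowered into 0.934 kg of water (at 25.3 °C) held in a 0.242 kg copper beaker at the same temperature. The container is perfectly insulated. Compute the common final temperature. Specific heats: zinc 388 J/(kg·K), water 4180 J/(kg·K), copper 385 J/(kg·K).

Setting the total heat transfer to zero:
0.403*388*(T − 376) + 0.934*4180*(T − 25.3) + 0.242*385*(T − 25.3) = 0
156.36(T − 376) + 3904.1(T − 25.3) + 93.17(T − 25.3) = 0
4153.7 T = 159924
T ≈ 38.50 °C

T_f ≈ 38.5 °C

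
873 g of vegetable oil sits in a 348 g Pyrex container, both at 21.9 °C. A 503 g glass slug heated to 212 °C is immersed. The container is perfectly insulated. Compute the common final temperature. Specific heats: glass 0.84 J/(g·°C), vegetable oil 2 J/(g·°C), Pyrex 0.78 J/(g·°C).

Energy conservation, ΣQ = 0:
503·0.84·(T − 212) + 873·2·(T − 21.9) + 348·0.78·(T − 21.9) = 0
422.52(T − 212) + 1746(T − 21.9) + 271.44(T − 21.9) = 0
2440 T = 133756
T = 133756/2440 ≈ 54.82 °C

T_f ≈ 54.8 °C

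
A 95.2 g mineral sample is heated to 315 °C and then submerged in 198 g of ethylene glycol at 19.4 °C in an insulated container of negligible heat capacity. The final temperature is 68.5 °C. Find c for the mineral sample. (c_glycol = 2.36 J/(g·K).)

c ≈ 0.978 J/(g·K)

m_s c (T_s − T_f) = m_glycol c_glycol (T_f − T_0):
95.2·c·(315 − 68.5) = 198·2.36·(68.5 − 19.4)
23467 c = 22943  ⇒  c ≈ 0.9777 J/(g·K)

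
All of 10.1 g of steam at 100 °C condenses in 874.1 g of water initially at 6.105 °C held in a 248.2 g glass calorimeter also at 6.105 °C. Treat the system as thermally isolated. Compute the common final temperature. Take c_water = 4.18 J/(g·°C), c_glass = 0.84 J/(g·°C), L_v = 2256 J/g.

T_f ≈ 13.0 °C

Setting the total heat transfer to zero:
condense steam: −10.1×2256 = −22786; condensate cools 100→T: 10.1×4.18×(T − 100) = 42.22(T − 100); original water: 3653.7(T − 6.105); cup: 208.49(T − 6.105)
3904.4 T = 22786 + 4221.8 + 23579 = 50586
T ≈ 12.96 °C — below 100 °C, confirming all the steam condensed.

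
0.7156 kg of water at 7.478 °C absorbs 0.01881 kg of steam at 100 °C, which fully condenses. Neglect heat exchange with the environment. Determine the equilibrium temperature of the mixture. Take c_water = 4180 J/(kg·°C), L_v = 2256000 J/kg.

T_f ≈ 23.7 °C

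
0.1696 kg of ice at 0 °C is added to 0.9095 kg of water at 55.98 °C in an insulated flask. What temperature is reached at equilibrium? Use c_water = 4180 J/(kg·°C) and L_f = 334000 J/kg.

T_f ≈ 34.6 °C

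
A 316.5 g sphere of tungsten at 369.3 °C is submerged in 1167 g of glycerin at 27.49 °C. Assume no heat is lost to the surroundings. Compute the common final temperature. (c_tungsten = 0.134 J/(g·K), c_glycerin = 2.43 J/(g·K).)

T_f ≈ 32.5 °C

Let T be the final temperature. ΣQ_i = 0:
316.5×0.134×(T − 369.3) + 1167×2.43×(T − 27.49) = 0
2878.2 T = 93619
T ≈ 32.53 °C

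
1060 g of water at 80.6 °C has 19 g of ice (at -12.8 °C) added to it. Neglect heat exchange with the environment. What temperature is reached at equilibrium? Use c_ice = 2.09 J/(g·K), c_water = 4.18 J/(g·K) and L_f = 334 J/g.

Setting the total heat transfer to zero:
warm ice to 0 °C: 19×2.09×(0 − (-12.8)) = 508.29
  fusion: m_ice L_f = 19×334 = 6346
  meltwater 0→T: 19×4.18×T = 79.42 T
  water cools: 1060×4.18×(T − 80.6) = 4430.8(T − 80.6)
4510.2 T = 357122 − 6854.3 = 350268
T ≈ 77.66 °C (positive, so assuming full melt was valid).

T_f ≈ 77.7 °C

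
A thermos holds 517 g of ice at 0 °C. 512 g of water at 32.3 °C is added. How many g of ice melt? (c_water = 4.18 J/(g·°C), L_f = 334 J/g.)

m_melted ≈ 207 g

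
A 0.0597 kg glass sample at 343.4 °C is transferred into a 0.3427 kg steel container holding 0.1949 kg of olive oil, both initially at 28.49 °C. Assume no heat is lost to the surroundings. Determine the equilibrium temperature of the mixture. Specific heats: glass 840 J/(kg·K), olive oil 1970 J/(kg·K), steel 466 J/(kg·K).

T_f ≈ 55.1 °C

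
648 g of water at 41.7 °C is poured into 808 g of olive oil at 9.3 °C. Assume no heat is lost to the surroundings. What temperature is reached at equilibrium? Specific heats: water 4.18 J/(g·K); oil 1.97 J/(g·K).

T_f ≈ 29.7 °C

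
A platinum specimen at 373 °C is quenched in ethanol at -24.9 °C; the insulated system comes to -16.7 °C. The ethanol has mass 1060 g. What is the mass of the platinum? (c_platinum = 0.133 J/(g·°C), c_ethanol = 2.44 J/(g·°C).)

Heat lost by the platinum = heat gained by the ethanol:
m×0.133×(373 − -16.7) = 1060×2.44×(-16.7 − (-24.9))
51.83 m = 21208  ⇒  m ≈ 409.2 g

m ≈ 409 g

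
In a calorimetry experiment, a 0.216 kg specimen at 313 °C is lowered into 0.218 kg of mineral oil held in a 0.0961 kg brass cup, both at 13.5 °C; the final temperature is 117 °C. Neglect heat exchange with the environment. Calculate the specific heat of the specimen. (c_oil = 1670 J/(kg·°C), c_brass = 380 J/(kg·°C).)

c ≈ 979 J/(kg·°C)

Heat gained plus heat lost sum to zero:
0.216×c×(117 − 313) + 0.218×1670×(117 − 13.5) + 0.0961×380×(117 − 13.5) = 0
-42.34 c = -41460
c = -41460/-42.34 ≈ 979.3 J/(kg·°C)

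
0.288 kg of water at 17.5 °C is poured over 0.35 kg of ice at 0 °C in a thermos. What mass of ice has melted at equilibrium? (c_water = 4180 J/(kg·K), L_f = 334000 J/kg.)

m_melted ≈ 0.0631 kg

Water can give up m c ΔT = 0.288·4180·17.5 = 21067 J before reaching 0 °C.
To melt every bit of ice: 0.35·334000 = 116900 J.
That's not enough to melt it all — equilibrium is at 0 °C with ice remaining.
m_melt = 21067 / L_f = 0.06308 kg.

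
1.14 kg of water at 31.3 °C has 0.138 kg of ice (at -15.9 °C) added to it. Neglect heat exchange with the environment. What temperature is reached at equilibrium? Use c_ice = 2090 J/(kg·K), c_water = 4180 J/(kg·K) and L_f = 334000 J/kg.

Let T be the final temperature. ΣQ_i = 0:
ice -15.9→0 °C: 0.138·2090·15.9 = 4585.9; fusion: m_ice L_f = 0.138·334000 = 46092; warm the meltwater: 576.84 T; water cools: 1.14·4180·(T − 31.3) = 4765.2(T − 31.3)
5342 T = 149151 − 50678 = 98473
T ≈ 18.43 °C (positive, so assuming full melt was valid).

T_f ≈ 18.4 °C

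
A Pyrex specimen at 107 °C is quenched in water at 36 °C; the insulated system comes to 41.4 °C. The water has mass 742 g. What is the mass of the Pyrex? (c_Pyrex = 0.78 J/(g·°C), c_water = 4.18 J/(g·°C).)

m ≈ 327 g

Heat lost by the Pyrex = heat gained by the water:
m·0.78·(107 − 41.4) = 742·4.18·(41.4 − 36)
51.17 m = 16748  ⇒  m ≈ 327.3 g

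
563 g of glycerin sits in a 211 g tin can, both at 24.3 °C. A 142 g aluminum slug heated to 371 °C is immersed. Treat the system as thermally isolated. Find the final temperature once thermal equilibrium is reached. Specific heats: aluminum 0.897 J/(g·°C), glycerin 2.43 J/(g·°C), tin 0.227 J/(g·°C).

Net heat exchanged in the isolated system is zero:
142×0.897×(T − 371) + 563×2.43×(T − 24.3) + 211×0.227×(T − 24.3) = 0
127.37(T − 371) + 1368.1(T − 24.3) + 47.9(T − 24.3) = 0
(127.37 + 1368.1 + 47.9) T = 127.37×371 + 1368.1×24.3 + 47.9×24.3
T ≈ 52.91 °C

T_f ≈ 52.9 °C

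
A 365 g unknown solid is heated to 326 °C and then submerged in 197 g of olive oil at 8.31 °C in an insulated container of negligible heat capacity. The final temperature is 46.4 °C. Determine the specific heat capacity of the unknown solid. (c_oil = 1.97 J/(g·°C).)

c ≈ 0.145 J/(g·°C)

Net heat exchanged in the isolated system is zero:
365×c×(46.4 − 326) + 197×1.97×(46.4 − 8.31) = 0
-102054 c = -14782
c = -14782/-102054 ≈ 0.1448 J/(g·°C)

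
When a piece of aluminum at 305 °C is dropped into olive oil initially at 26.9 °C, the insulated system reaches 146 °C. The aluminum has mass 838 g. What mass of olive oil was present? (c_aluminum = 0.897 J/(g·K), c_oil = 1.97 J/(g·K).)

m ≈ 509 g

|Q_aluminum| = |Q_oil|:
838×0.897×(305 − 146) = m×1.97×(146 − 26.9)
234.63 m = 119518  ⇒  m ≈ 509.4 g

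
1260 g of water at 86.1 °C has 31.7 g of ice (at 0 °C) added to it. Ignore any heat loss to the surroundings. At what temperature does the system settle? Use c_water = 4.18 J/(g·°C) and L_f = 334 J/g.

Heat gained plus heat lost sum to zero:
fusion: m_ice L_f = 31.7×334 = 10588; warm the meltwater: 132.51 T; water: 5266.8(T − 86.1)
5399.3 T = 453471 − 10588 = 442884
T ≈ 82.03 °C — above 0 °C, consistent with complete melting.

T_f ≈ 82.0 °C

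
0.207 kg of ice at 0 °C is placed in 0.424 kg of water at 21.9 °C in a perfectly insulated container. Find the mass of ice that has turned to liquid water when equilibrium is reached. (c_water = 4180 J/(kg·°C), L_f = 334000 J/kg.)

m_melted ≈ 0.116 kg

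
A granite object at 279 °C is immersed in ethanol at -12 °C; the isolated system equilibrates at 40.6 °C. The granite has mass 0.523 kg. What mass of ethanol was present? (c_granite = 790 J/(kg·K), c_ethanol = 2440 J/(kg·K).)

Conservation of energy gives ΣQ = 0:
0.523·790·(40.6 − 279) + m·2440·(40.6 − (-12)) = 0
128344 m = 98500
m = 98500/128344 ≈ 0.7675 kg

m ≈ 0.767 kg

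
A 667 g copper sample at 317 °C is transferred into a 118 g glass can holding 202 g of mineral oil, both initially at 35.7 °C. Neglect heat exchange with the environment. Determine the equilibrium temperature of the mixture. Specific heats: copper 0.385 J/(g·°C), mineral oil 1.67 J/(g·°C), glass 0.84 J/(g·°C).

With ΣQ=0 the equilibrium temperature is the m·c-weighted mean:
T_f = (256.8·317 + 337.34·35.7 + 99.12·35.7) / (256.8 + 337.34 + 99.12)
    = 96986 / 693.25 ≈ 139.90 °C

T_f ≈ 139.9 °C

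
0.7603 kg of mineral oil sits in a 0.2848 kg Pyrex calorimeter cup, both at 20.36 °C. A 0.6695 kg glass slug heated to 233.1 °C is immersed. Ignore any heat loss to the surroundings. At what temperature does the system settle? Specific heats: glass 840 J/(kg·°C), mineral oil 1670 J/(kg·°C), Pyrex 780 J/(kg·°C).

T_f ≈ 78.6 °C

Taking heat into each body as positive, Σ m c ΔT = 0:
0.6695·840·(T − 233.1) + 0.7603·1670·(T − 20.36) + 0.2848·780·(T − 20.36) = 0
562.38(T − 233.1) + 1269.7(T − 20.36) + 222.14(T − 20.36) = 0
2054.2 T = 161465
T ≈ 78.60 °C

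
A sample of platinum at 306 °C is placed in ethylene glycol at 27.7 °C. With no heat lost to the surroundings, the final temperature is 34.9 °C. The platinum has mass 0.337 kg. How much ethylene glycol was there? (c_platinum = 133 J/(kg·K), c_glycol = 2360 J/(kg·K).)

Conservation of energy gives ΣQ = 0:
0.337·133·(34.9 − 306) + m·2360·(34.9 − 27.7) = 0
16992 m = 12151
m = 12151/16992 ≈ 0.7151 kg

m ≈ 0.715 kg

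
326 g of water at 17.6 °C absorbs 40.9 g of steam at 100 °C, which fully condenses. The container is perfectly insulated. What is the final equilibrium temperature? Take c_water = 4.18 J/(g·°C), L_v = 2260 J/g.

T_f ≈ 87.1 °C

Energy balance with sensible and latent terms:
condense steam: −40.9·2260 = −92434
  condensate cools 100→T: 40.9·4.18·(T − 100) = 170.96(T − 100)
  original water: 1362.7(T − 17.6)
1533.6 T = 92434 + 17096 + 23983 = 133513
T ≈ 87.06 °C (< 100 °C, so full condensation is consistent).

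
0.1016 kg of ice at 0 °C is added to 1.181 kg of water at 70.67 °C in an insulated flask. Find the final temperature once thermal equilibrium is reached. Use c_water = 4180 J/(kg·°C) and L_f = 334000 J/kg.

Setting the total heat transfer to zero:
melt ice: 0.1016·334000 = 33934; warm the meltwater: 424.69 T; water: 4936.6(T − 70.67)
5361.3 T = 348868 − 33934 = 314934
T ≈ 58.74 °C (positive, so assuming full melt was valid).

T_f ≈ 58.7 °C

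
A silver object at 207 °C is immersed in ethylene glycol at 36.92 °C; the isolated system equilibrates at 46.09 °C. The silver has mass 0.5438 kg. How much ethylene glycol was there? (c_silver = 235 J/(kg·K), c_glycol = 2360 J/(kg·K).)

m ≈ 0.95 kg

|Q_silver| = |Q_glycol|:
0.5438·235·(207 − 46.09) = m·2360·(46.09 − 36.92)
21641 m = 20563  ⇒  m ≈ 0.9502 kg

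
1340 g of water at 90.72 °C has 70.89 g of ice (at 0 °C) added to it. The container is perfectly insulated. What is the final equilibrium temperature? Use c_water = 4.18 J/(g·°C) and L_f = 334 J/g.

T_f ≈ 82.1 °C

Heat gained plus heat lost sum to zero:
fusion: m_ice L_f = 70.89×334 = 23677
  meltwater 0→T: 70.89×4.18×T = 296.32 T
  water cools: 1340×4.18×(T − 90.72) = 5601.2(T − 90.72)
5897.5 T = 508141 − 23677 = 484464
T ≈ 82.15 °C (positive, so assuming full melt was valid).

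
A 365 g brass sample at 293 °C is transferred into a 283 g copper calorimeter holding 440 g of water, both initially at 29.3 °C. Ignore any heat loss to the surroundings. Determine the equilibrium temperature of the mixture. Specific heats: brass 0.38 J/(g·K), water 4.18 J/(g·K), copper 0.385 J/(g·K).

T_f ≈ 46.8 °C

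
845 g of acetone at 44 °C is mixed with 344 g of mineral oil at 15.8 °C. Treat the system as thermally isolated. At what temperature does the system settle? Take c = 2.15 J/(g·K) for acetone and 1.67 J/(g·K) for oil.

T_f ≈ 37.2 °C

Heat lost by the acetone equals heat gained by the oil:
845*2.15*(44 − T) = 344*1.67*(T − 15.8)
1816.8(44 − T) = 574.48(T − 15.8)
2391.2 T = 89014  ⇒  T ≈ 37.23 °C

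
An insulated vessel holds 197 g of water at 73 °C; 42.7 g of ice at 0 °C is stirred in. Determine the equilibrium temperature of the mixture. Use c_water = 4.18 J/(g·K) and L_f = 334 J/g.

T_f ≈ 45.8 °C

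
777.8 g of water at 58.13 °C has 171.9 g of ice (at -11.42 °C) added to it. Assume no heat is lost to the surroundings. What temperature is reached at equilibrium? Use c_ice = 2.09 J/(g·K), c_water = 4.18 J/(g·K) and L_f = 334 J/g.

T_f ≈ 32.1 °C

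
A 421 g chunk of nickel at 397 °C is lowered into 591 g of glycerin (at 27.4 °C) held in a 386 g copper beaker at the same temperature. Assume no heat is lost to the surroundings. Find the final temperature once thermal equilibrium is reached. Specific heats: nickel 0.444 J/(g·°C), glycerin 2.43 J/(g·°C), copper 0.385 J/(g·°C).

T_f ≈ 66.4 °C

Conservation of energy gives ΣQ = 0:
421*0.444*(T − 397) + 591*2.43*(T − 27.4) + 386*0.385*(T − 27.4) = 0
186.92(T − 397) + 1436.1(T − 27.4) + 148.61(T − 27.4) = 0
(186.92 + 1436.1 + 148.61) T = 186.92*397 + 1436.1*27.4 + 148.61*27.4
T = 117631 / 1771.7 = 66.4 °C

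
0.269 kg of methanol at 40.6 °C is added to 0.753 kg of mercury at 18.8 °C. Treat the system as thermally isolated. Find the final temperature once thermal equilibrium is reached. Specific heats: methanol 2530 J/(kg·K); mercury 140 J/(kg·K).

With ΣQ=0 the equilibrium temperature is the m·c-weighted mean:
T_f = (680.57·40.6 + 105.42·18.8) / (680.57 + 105.42)
    = 29613 / 785.99 ≈ 37.68 °C

T_f ≈ 37.7 °C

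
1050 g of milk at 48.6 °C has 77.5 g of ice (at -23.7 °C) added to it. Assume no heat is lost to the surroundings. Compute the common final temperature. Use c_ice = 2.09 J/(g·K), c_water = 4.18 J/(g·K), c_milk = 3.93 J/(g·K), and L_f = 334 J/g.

Energy balance with sensible and latent terms:
warm ice to 0 °C: 77.5·2.09·(0 − (-23.7)) = 3838.8; melt ice: 77.5·334 = 25885; meltwater 0→T: 77.5·4.18·T = 323.95 T; milk: 4126.5(T − 48.6)
4450.4 T = 200548 − 29724 = 170824
T ≈ 38.38 °C — above 0 °C, consistent with complete melting.

T_f ≈ 38.4 °C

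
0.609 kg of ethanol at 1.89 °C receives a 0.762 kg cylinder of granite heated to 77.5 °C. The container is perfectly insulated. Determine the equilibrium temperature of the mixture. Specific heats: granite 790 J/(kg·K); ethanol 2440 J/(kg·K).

Energy conservation, ΣQ = 0:
0.762·790·(T − 77.5) + 0.609·2440·(T − 1.89) = 0
601.98(T − 77.5) + 1486(T − 1.89) = 0
2087.9 T = 49462
T = 49462/2087.9 ≈ 23.69 °C

T_f ≈ 23.7 °C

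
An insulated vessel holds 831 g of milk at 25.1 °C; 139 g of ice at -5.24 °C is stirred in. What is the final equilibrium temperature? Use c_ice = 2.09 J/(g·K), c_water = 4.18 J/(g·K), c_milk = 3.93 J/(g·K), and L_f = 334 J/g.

T_f ≈ 8.8 °C

Energy conservation, ΣQ = 0:
ice -5.24→0 °C: 139×2.09×5.24 = 1522.3
  melt ice: 139×334 = 46426
  warm the meltwater: 581.02 T
  milk cools: 831×3.93×(T − 25.1) = 3265.8(T − 25.1)
3846.8 T = 81972 − 47948 = 34024
T ≈ 8.84 °C. Since T > 0 °C, the all-ice-melts assumption holds.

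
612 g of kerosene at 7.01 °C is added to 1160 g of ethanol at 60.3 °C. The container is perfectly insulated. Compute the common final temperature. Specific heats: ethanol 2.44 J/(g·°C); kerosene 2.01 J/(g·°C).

T_f ≈ 44.2 °C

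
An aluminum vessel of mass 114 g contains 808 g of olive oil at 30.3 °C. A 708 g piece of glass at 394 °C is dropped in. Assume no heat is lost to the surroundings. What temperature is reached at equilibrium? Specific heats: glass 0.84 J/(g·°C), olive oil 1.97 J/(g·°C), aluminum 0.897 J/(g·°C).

With ΣQ=0 the equilibrium temperature is the m·c-weighted mean:
T_f = (594.72×394 + 1591.8×30.3 + 102.26×30.3) / (594.72 + 1591.8 + 102.26)
    = 285648 / 2288.7 ≈ 124.81 °C

T_f ≈ 124.8 °C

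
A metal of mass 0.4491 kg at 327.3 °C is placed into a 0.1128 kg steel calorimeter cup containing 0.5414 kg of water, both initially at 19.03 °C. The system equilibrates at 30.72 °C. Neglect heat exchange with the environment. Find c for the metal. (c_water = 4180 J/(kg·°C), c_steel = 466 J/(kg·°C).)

c ≈ 203 J/(kg·°C)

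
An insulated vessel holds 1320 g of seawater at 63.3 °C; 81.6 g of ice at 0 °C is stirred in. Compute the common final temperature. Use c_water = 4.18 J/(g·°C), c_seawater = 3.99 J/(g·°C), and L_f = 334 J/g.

T_f ≈ 54.6 °C

Let T be the final temperature. ΣQ_i = 0:
fusion: m_ice L_f = 81.6·334 = 27254
  warm the meltwater: 341.09 T
  seawater cools: 1320·3.99·(T − 63.3) = 5266.8(T − 63.3)
5607.9 T = 333388 − 27254 = 306134
T ≈ 54.59 °C. Since T > 0 °C, the all-ice-melts assumption holds.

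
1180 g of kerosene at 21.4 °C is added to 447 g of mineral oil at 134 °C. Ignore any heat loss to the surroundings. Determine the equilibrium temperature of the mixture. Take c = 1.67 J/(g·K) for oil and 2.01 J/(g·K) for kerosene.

T_f ≈ 48.4 °C

Set heat shed by the hot body equal to heat absorbed by the cold body:
447*1.67*(134 − T) = 1180*2.01*(T − 21.4)
746.49(134 − T) = 2371.8(T − 21.4)
3118.3 T = 150786  ⇒  T ≈ 48.36 °C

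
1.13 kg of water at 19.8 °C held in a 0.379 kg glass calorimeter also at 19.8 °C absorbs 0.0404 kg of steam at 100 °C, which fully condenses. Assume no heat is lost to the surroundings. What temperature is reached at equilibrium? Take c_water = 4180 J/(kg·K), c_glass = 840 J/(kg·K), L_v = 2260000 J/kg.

Energy conservation, ΣQ = 0:
condense steam: −0.0404·2260000 = −91304; condensate cools 100→T: 0.0404·4180·(T − 100) = 168.87(T − 100); water warms: 1.13·4180·(T − 19.8) = 4723.4(T − 19.8); cup: 318.36(T − 19.8)
5210.6 T = 91304 + 16887 + 99827 = 208018
T ≈ 39.92 °C (< 100 °C, so full condensation is consistent).

T_f ≈ 39.9 °C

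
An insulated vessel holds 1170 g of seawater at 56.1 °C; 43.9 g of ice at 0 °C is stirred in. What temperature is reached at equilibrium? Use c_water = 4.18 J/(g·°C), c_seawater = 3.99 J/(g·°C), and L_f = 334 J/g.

T_f ≈ 51.0 °C

Sum of m c ΔT and latent-heat terms is zero:
fusion: m_ice L_f = 43.9·334 = 14663
  warm the meltwater: 183.5 T
  seawater cools: 1170·3.99·(T − 56.1) = 4668.3(T − 56.1)
4851.8 T = 261892 − 14663 = 247229
T ≈ 50.96 °C. Since T > 0 °C, the all-ice-melts assumption holds.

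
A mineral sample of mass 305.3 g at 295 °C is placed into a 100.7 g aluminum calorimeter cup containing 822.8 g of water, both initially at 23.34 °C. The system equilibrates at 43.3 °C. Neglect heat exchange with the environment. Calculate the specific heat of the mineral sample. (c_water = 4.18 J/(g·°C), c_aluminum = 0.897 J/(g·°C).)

c ≈ 0.917 J/(g·°C)

Energy conservation, ΣQ = 0:
305.3×c×(43.3 − 295) + 822.8×4.18×(43.3 − 23.34) + 100.7×0.897×(43.3 − 23.34) = 0
-76844 c = -70451
c = -70451/-76844 ≈ 0.9168 J/(g·°C)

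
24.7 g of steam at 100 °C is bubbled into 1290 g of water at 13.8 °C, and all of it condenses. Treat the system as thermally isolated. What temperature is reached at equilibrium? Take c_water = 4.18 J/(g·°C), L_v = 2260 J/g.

Setting the total heat transfer to zero:
latent heat released on condensation: 24.7·2260 = 55822; condensed water 100 °C→T: 103.25(T − 100); water warms: 1290·4.18·(T − 13.8) = 5392.2(T − 13.8)
5495.4 T = 55822 + 10325 + 74412 = 140559
T ≈ 25.58 °C (< 100 °C, so full condensation is consistent).

T_f ≈ 25.6 °C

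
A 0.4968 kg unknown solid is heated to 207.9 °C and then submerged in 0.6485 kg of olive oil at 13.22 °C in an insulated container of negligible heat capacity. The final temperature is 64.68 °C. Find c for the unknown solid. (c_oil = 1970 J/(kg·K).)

c ≈ 924 J/(kg·K)

Heat gained plus heat lost sum to zero:
0.4968×c×(64.68 − 207.9) + 0.6485×1970×(64.68 − 13.22) = 0
-71.15 c = -65742
c = -65742/-71.15 ≈ 924 J/(kg·K)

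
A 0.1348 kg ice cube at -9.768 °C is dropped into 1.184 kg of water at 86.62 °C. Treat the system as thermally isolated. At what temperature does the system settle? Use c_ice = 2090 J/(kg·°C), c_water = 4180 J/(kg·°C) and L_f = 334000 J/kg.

Let T be the final temperature. ΣQ_i = 0:
ice -9.768→0 °C: 0.1348·2090·9.768 = 2752; latent heat to melt: 0.1348·334000 = 45023; warm the meltwater: 563.46 T; water cools: 1.184·4180·(T − 86.62) = 4949.1(T − 86.62)
5512.6 T = 428693 − 47775 = 380918
T ≈ 69.10 °C. Since T > 0 °C, the all-ice-melts assumption holds.

T_f ≈ 69.1 °C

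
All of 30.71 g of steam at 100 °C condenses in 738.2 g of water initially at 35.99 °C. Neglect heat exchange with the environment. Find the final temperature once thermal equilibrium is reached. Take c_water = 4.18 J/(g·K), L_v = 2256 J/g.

T_f ≈ 60.1 °C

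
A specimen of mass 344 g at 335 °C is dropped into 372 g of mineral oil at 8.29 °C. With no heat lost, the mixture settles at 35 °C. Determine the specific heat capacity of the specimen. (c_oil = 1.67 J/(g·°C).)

c ≈ 0.161 J/(g·°C)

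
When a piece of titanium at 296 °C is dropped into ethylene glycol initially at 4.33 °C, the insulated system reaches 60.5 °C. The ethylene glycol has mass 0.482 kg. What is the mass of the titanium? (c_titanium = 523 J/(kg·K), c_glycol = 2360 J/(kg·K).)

m ≈ 0.519 kg

Heat gained plus heat lost sum to zero:
m·523·(60.5 − 296) + 0.482·2360·(60.5 − 4.33) = 0
-123166 m = -63894
m = -63894/-123166 ≈ 0.5188 kg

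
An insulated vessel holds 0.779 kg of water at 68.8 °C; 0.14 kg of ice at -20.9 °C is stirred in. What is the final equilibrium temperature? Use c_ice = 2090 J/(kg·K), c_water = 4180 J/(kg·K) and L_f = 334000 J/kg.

T_f ≈ 44.6 °C

Conservation of energy gives ΣQ = 0:
ice -20.9→0 °C: 0.14×2090×20.9 = 6115.3
  latent heat to melt: 0.14×334000 = 46760
  meltwater 0→T: 0.14×4180×T = 585.2 T
  water: 3256.2(T − 68.8)
3841.4 T = 224028 − 52875 = 171153
T ≈ 44.55 °C (positive, so assuming full melt was valid).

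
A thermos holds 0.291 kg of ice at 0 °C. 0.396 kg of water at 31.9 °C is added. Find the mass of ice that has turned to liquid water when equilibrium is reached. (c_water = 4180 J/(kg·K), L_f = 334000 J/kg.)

Water can give up m c ΔT = 0.396×4180×31.9 = 52803 J before reaching 0 °C.
To melt every bit of ice: 0.291×334000 = 97194 J.
That's not enough to melt it all — equilibrium is at 0 °C with ice remaining.
Mass melted = 52803/334000 ≈ 0.1581 kg.

m_melted ≈ 0.158 kg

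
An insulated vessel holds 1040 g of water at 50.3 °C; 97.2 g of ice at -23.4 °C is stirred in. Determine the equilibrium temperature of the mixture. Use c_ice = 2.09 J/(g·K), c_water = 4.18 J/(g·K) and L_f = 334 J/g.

T_f ≈ 38.2 °C

Net heat exchanged in the isolated system is zero:
ice -23.4→0 °C: 97.2×2.09×23.4 = 4753.7; melt ice: 97.2×334 = 32465; meltwater 0→T: 97.2×4.18×T = 406.3 T; water cools: 1040×4.18×(T − 50.3) = 4347.2(T − 50.3)
4753.5 T = 218664 − 37218 = 181446
T ≈ 38.17 °C — above 0 °C, consistent with complete melting.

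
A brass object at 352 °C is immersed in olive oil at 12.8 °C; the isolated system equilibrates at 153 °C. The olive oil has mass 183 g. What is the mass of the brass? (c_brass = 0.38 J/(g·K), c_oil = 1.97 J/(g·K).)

Net heat exchanged in the isolated system is zero:
m·0.38·(153 − 352) + 183·1.97·(153 − 12.8) = 0
-75.62 m = -50544
m = -50544/-75.62 ≈ 668.4 g

m ≈ 668 g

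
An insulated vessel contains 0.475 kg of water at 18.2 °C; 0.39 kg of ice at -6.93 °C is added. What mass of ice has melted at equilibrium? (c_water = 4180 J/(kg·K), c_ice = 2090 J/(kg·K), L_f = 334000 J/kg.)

Water can give up m c ΔT = 0.475·4180·18.2 = 36136 J before reaching 0 °C.
Of that, 0.39·2090·6.93 = 5648.6 J goes to bring the ice to 0 °C, leaving 30487 J.
Melting all 0.39 kg of ice would need 0.39·334000 = 130260 J.
30487 J < 130260 J, so only part of the ice melts and the system sits at 0 °C.
m_melted·334000 = 30487  ⇒  m_melted ≈ 0.09128 kg.

m_melted ≈ 0.0913 kg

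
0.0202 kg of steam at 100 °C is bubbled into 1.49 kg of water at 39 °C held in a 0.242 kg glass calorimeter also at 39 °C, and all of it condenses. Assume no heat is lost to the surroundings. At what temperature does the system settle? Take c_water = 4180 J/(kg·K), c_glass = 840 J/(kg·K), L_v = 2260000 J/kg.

T_f ≈ 46.8 °C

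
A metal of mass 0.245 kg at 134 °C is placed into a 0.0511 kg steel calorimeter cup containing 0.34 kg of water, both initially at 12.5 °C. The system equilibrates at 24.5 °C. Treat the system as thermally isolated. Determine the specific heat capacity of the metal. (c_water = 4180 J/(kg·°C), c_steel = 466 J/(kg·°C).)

Heat gained plus heat lost sum to zero:
0.245×c×(24.5 − 134) + 0.34×4180×(24.5 − 12.5) + 0.0511×466×(24.5 − 12.5) = 0
-26.83 c = -17340
c = -17340/-26.83 ≈ 646.4 J/(kg·°C)

c ≈ 646 J/(kg·°C)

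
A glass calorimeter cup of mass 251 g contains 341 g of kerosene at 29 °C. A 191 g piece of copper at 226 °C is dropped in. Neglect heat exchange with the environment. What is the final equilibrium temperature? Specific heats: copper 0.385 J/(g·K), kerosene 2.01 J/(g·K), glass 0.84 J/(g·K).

T_f ≈ 43.9 °C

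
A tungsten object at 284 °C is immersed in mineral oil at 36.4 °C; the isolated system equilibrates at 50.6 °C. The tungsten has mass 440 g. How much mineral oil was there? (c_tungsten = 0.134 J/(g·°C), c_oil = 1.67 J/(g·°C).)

m ≈ 580 g

Taking heat into each body as positive, Σ m c ΔT = 0:
440×0.134×(50.6 − 284) + m×1.67×(50.6 − 36.4) = 0
23.71 m = 13761
m = 13761/23.71 ≈ 580.3 g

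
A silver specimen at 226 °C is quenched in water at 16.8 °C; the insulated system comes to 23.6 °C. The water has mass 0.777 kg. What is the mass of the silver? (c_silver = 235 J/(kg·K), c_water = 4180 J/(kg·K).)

Conservation of energy gives ΣQ = 0:
m×235×(23.6 − 226) + 0.777×4180×(23.6 − 16.8) = 0
-47564 m = -22085
m = -22085/-47564 ≈ 0.4643 kg

m ≈ 0.464 kg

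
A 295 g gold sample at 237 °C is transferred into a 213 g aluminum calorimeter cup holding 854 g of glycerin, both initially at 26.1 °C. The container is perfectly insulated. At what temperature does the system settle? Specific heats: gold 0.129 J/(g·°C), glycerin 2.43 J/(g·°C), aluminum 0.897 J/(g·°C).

T_f ≈ 29.6 °C

Energy conservation, ΣQ = 0:
295·0.129·(T − 237) + 854·2.43·(T − 26.1) + 213·0.897·(T − 26.1) = 0
2304.3 T = 68169
T = 68169/2304.3 ≈ 29.58 °C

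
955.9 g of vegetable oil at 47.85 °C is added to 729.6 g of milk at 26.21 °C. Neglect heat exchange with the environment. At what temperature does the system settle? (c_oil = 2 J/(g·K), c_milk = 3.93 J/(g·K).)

T_f ≈ 34.9 °C

T_f is the heat-capacity-weighted average of the initial temperatures:
T_f = (1911.8*47.85 + 2867.3*26.21) / (1911.8 + 2867.3)
    = 166632 / 4779.1 ≈ 34.87 °C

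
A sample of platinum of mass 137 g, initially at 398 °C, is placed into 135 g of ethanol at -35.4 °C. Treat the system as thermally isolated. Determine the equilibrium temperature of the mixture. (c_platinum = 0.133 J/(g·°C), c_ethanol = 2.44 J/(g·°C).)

T_f ≈ -12.7 °C

Heat lost by the platinum equals heat gained by the ethanol:
137*0.133*(398 − T) = 135*2.44*(T − (-35.4))
18.22(398 − T) = 329.4(T − (-35.4))
347.62 T = -4408.8  ⇒  T ≈ -12.68 °C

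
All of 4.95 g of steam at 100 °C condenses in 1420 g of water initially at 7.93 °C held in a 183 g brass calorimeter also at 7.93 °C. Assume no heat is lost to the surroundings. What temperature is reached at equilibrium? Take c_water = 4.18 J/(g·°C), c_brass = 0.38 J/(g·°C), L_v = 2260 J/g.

Setting the total heat transfer to zero:
condense steam: −4.95×2260 = −11187; condensate cools 100→T: 4.95×4.18×(T − 100) = 20.69(T − 100); original water: 5935.6(T − 7.93); cup: 69.54(T − 7.93)
6025.8 T = 11187 + 2069.1 + 47621 = 60877
T ≈ 10.10 °C (< 100 °C, so full condensation is consistent).

T_f ≈ 10.1 °C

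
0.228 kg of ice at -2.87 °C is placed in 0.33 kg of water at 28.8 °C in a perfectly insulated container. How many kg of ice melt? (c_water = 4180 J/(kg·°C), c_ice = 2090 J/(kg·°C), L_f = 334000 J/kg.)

m_melted ≈ 0.115 kg

Heat available from the water dropping to 0 °C: 0.33×4180×28.8 = 39727 J.
Of that, 0.228×2090×2.87 = 1367.6 J goes to bring the ice to 0 °C, leaving 38359 J.
Fully melting the ice requires m_ice L_f = 0.228×334000 = 76152 J.
38359 J < 76152 J, so only part of the ice melts and the system sits at 0 °C.
Mass melted = 38359/334000 ≈ 0.1148 kg.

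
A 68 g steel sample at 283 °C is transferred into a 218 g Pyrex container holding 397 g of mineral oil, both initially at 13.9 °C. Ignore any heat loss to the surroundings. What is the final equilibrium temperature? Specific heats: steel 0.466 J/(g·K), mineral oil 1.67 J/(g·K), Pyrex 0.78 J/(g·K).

T_f ≈ 23.8 °C

Conservation of energy gives ΣQ = 0:
68×0.466×(T − 283) + 397×1.67×(T − 13.9) + 218×0.78×(T − 13.9) = 0
31.69(T − 283) + 662.99(T − 13.9) + 170.04(T − 13.9) = 0
(31.69 + 662.99 + 170.04) T = 31.69×283 + 662.99×13.9 + 170.04×13.9
T = 20547 / 864.72 = 23.8 °C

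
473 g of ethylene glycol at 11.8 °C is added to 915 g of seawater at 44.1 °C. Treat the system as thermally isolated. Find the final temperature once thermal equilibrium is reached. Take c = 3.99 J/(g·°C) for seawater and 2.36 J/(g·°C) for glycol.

T_f ≈ 36.5 °C

Conservation of energy gives ΣQ = 0:
915*3.99*(T − 44.1) + 473*2.36*(T − 11.8) = 0
3650.9(T − 44.1) + 1116.3(T − 11.8) = 0
(3650.9 + 1116.3) T = 3650.9*44.1 + 1116.3*11.8
T = 174175/4767.1 ≈ 36.54 °C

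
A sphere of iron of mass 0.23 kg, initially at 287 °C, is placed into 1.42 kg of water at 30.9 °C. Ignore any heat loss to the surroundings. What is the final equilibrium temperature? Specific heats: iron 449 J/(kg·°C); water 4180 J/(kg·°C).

T_f ≈ 35.3 °C

Let T be the final temperature. ΣQ_i = 0:
0.23·449·(T − 287) + 1.42·4180·(T − 30.9) = 0
6038.9 T = 213049
T = 213049 / 6038.9 = 35.3 °C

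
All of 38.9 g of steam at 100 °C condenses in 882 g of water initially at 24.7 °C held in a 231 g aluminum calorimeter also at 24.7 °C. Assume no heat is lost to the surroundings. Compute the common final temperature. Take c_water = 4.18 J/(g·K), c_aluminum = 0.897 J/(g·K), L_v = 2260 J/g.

T_f ≈ 49.4 °C

Taking heat into each body as positive, Σ m c ΔT = 0:
latent heat released on condensation: 38.9·2260 = 87914
  condensed water 100 °C→T: 162.6(T − 100)
  original water: 3686.8(T − 24.7)
  aluminum cup: 231·0.897·(T − 24.7) = 207.21(T − 24.7)
4056.6 T = 87914 + 16260 + 96181 = 200355
T ≈ 49.39 °C, under the boiling point, so the assumption holds.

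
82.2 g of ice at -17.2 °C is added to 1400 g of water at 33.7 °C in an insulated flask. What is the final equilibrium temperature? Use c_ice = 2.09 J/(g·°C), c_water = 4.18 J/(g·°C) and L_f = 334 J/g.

T_f ≈ 26.9 °C

Let T be the final temperature. ΣQ_i = 0:
warm ice to 0 °C: 82.2×2.09×(0 − (-17.2)) = 2954.9
  latent heat to melt: 82.2×334 = 27455
  meltwater 0→T: 82.2×4.18×T = 343.6 T
  water: 5852(T − 33.7)
6195.6 T = 197212 − 30410 = 166803
T ≈ 26.92 °C. Since T > 0 °C, the all-ice-melts assumption holds.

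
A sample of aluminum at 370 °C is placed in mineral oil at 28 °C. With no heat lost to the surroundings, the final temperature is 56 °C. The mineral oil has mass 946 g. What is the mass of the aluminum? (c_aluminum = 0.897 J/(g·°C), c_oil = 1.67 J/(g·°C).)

m ≈ 157 g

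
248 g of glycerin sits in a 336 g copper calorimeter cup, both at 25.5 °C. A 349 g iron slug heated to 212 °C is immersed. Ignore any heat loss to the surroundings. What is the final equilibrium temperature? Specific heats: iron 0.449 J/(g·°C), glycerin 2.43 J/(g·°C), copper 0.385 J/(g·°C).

T_f ≈ 58.4 °C

Let T be the final temperature. ΣQ_i = 0:
349*0.449*(T − 212) + 248*2.43*(T − 25.5) + 336*0.385*(T − 25.5) = 0
156.7(T − 212) + 602.64(T − 25.5) + 129.36(T − 25.5) = 0
(156.7 + 602.64 + 129.36) T = 156.7*212 + 602.64*25.5 + 129.36*25.5
T = 51887/888.7 ≈ 58.38 °C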